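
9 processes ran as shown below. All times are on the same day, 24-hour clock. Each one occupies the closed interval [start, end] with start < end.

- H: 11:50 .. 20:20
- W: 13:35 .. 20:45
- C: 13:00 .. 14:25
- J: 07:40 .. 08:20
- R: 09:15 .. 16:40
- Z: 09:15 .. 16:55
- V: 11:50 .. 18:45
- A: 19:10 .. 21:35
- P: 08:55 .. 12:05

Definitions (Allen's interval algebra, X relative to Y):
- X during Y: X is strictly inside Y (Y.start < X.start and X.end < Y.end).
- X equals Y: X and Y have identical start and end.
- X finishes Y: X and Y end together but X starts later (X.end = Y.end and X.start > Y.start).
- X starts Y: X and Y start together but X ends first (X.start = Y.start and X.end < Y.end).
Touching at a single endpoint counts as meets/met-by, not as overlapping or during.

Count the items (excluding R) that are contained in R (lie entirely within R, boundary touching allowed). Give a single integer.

Target R = [09:15, 16:40].
A [19:10, 21:35] → after → no.
C [13:00, 14:25] → during → counts.
H [11:50, 20:20] → overlapped-by → no.
J [07:40, 08:20] → before → no.
P [08:55, 12:05] → overlaps → no.
V [11:50, 18:45] → overlapped-by → no.
W [13:35, 20:45] → overlapped-by → no.
Z [09:15, 16:55] → started-by → no.
Total: 1.

1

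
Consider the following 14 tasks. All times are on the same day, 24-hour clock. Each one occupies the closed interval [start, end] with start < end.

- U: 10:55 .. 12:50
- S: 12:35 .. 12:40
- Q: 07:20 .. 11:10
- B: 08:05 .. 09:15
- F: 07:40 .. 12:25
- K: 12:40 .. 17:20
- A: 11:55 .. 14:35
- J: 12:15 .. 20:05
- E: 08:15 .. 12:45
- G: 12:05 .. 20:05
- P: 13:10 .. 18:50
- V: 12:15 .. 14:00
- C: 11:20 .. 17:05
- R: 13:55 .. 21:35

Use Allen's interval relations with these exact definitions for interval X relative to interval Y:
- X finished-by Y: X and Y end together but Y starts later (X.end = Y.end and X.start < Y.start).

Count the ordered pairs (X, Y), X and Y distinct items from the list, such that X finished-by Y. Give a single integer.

Checking all 182 ordered pairs for relation 'finished-by'; matching pairs in alphabetical order:
(G, J): G finished-by J ✓
Count: 1.

1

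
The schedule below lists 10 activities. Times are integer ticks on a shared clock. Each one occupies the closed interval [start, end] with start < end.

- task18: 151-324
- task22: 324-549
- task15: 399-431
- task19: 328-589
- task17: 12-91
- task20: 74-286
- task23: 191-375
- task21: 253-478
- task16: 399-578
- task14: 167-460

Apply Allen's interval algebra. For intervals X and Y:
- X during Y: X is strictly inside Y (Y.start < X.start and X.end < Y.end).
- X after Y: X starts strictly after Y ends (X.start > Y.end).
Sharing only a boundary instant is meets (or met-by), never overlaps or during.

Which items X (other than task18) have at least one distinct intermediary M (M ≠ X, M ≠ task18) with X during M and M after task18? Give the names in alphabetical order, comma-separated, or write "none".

Target task18 = [151, 324].
Intermediaries M with M after task18: task15, task16, task19.
Via task15 — items with X during task15: none.
Via task16 — items with X during task16: none.
Via task19 — items with X during task19: task15, task16.
Union: task15, task16.

task15, task16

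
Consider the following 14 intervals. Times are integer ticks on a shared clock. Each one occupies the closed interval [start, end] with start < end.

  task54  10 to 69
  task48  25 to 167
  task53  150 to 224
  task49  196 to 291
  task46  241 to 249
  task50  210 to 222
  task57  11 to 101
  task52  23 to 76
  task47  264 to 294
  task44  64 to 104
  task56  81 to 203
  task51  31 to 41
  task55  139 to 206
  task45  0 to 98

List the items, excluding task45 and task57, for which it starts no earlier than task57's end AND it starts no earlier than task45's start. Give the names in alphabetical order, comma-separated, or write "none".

Conditions: its start is no earlier than task57's end (X.start >= 101) AND its start is no earlier than task45's start (X.start >= 0).
task44: start 64 >= 101? ✗; start 64 >= 0? ✓ → no.
task46: start 241 >= 101? ✓; start 241 >= 0? ✓ → yes.
task47: start 264 >= 101? ✓; start 264 >= 0? ✓ → yes.
task48: start 25 >= 101? ✗; start 25 >= 0? ✓ → no.
task49: start 196 >= 101? ✓; start 196 >= 0? ✓ → yes.
task50: start 210 >= 101? ✓; start 210 >= 0? ✓ → yes.
task51: start 31 >= 101? ✗; start 31 >= 0? ✓ → no.
task52: start 23 >= 101? ✗; start 23 >= 0? ✓ → no.
task53: start 150 >= 101? ✓; start 150 >= 0? ✓ → yes.
task54: start 10 >= 101? ✗; start 10 >= 0? ✓ → no.
task55: start 139 >= 101? ✓; start 139 >= 0? ✓ → yes.
task56: start 81 >= 101? ✗; start 81 >= 0? ✓ → no.
Result: task46, task47, task49, task50, task53, task55.

task46, task47, task49, task50, task53, task55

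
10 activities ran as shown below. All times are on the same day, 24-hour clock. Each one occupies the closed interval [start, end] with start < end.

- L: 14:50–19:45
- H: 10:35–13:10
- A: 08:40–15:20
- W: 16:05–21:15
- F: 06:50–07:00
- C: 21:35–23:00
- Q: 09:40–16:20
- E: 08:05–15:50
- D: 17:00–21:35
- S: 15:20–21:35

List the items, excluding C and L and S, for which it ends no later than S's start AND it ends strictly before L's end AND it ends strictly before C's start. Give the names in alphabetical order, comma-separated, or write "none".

A, F, H

Conditions: its end is no later than S's start (X.end <= 15:20) AND its end is strictly before L's end (X.end < 19:45) AND its end is strictly before C's start (X.end < 21:35).
A: end 15:20 <= 15:20? ✓; end 15:20 < 19:45? ✓; end 15:20 < 21:35? ✓ → yes.
D: end 21:35 <= 15:20? ✗; end 21:35 < 19:45? ✗; end 21:35 < 21:35? ✗ → no.
E: end 15:50 <= 15:20? ✗; end 15:50 < 19:45? ✓; end 15:50 < 21:35? ✓ → no.
F: end 07:00 <= 15:20? ✓; end 07:00 < 19:45? ✓; end 07:00 < 21:35? ✓ → yes.
H: end 13:10 <= 15:20? ✓; end 13:10 < 19:45? ✓; end 13:10 < 21:35? ✓ → yes.
Q: end 16:20 <= 15:20? ✗; end 16:20 < 19:45? ✓; end 16:20 < 21:35? ✓ → no.
W: end 21:15 <= 15:20? ✗; end 21:15 < 19:45? ✗; end 21:15 < 21:35? ✓ → no.
Result: A, F, H.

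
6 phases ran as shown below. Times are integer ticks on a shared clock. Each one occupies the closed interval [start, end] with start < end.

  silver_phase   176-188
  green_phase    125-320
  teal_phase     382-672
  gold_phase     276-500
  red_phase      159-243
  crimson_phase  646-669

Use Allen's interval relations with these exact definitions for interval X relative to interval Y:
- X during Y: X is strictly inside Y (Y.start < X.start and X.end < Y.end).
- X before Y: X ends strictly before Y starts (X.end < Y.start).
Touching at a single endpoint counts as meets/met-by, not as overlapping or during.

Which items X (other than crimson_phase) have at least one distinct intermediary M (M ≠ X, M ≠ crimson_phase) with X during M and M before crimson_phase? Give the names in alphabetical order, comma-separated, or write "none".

red_phase, silver_phase

Target crimson_phase = [646, 669].
Intermediaries M with M before crimson_phase: gold_phase, green_phase, red_phase, silver_phase.
Via gold_phase — items with X during gold_phase: none.
Via green_phase — items with X during green_phase: red_phase, silver_phase.
Via red_phase — items with X during red_phase: silver_phase.
Via silver_phase — items with X during silver_phase: none.
Union: red_phase, silver_phase.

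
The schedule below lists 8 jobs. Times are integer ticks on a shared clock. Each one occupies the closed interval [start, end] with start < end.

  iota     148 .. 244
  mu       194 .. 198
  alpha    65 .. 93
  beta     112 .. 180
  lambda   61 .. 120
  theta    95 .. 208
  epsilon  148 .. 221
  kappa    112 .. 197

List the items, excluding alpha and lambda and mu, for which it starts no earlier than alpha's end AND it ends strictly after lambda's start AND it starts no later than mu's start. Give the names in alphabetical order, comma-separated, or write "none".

Conditions: its start is no earlier than alpha's end (X.start >= 93) AND its end is strictly after lambda's start (X.end > 61) AND its start is no later than mu's start (X.start <= 194).
beta: start 112 >= 93? ✓; end 180 > 61? ✓; start 112 <= 194? ✓ → yes.
epsilon: start 148 >= 93? ✓; end 221 > 61? ✓; start 148 <= 194? ✓ → yes.
iota: start 148 >= 93? ✓; end 244 > 61? ✓; start 148 <= 194? ✓ → yes.
kappa: start 112 >= 93? ✓; end 197 > 61? ✓; start 112 <= 194? ✓ → yes.
theta: start 95 >= 93? ✓; end 208 > 61? ✓; start 95 <= 194? ✓ → yes.
Result: beta, epsilon, iota, kappa, theta.

beta, epsilon, iota, kappa, theta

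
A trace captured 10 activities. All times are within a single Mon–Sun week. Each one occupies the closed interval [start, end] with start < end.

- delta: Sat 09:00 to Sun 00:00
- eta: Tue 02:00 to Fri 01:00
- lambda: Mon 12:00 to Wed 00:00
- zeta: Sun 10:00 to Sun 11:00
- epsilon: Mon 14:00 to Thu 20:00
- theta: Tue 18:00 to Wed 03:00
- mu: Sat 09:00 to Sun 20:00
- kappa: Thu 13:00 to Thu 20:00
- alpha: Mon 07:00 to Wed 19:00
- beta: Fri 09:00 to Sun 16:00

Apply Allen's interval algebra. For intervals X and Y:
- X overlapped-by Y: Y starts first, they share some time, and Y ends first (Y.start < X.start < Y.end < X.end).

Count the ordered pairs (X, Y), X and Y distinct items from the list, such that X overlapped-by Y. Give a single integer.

Checking all 90 ordered pairs for relation 'overlapped-by'; matching pairs in alphabetical order:
(epsilon, alpha): epsilon overlapped-by alpha ✓
(epsilon, lambda): epsilon overlapped-by lambda ✓
(eta, alpha): eta overlapped-by alpha ✓
(eta, epsilon): eta overlapped-by epsilon ✓
(eta, lambda): eta overlapped-by lambda ✓
(mu, beta): mu overlapped-by beta ✓
(theta, lambda): theta overlapped-by lambda ✓
Count: 7.

7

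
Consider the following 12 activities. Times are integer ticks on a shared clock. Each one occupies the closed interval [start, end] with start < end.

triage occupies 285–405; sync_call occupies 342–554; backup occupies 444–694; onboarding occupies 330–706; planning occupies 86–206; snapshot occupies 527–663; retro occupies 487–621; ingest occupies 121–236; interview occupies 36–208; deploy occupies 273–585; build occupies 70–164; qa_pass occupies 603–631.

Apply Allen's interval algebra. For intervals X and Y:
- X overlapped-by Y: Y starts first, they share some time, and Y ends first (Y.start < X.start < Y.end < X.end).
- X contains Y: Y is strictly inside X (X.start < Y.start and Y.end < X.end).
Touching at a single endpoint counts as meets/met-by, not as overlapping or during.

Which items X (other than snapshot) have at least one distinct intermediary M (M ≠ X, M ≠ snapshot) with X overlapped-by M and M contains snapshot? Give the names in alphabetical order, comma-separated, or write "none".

Target snapshot = [527, 663].
Intermediaries M with M contains snapshot: backup, onboarding.
Via backup — items with X overlapped-by backup: none.
Via onboarding — items with X overlapped-by onboarding: none.
Union: none.

none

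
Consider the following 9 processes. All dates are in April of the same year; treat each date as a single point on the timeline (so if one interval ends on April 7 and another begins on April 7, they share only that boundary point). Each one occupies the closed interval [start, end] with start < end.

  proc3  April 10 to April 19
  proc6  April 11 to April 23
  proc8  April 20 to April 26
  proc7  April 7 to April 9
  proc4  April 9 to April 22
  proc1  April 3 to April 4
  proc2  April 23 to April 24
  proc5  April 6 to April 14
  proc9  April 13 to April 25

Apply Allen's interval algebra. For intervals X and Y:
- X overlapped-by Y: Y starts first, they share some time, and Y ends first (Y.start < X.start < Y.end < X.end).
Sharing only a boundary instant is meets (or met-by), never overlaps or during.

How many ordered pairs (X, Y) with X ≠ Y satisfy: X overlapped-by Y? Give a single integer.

Checking all 72 ordered pairs for relation 'overlapped-by'; matching pairs in alphabetical order:
(proc3, proc5): proc3 overlapped-by proc5 ✓
(proc4, proc5): proc4 overlapped-by proc5 ✓
(proc6, proc3): proc6 overlapped-by proc3 ✓
(proc6, proc4): proc6 overlapped-by proc4 ✓
(proc6, proc5): proc6 overlapped-by proc5 ✓
(proc8, proc4): proc8 overlapped-by proc4 ✓
(proc8, proc6): proc8 overlapped-by proc6 ✓
(proc8, proc9): proc8 overlapped-by proc9 ✓
(proc9, proc3): proc9 overlapped-by proc3 ✓
(proc9, proc4): proc9 overlapped-by proc4 ✓
(proc9, proc5): proc9 overlapped-by proc5 ✓
(proc9, proc6): proc9 overlapped-by proc6 ✓
Count: 12.

12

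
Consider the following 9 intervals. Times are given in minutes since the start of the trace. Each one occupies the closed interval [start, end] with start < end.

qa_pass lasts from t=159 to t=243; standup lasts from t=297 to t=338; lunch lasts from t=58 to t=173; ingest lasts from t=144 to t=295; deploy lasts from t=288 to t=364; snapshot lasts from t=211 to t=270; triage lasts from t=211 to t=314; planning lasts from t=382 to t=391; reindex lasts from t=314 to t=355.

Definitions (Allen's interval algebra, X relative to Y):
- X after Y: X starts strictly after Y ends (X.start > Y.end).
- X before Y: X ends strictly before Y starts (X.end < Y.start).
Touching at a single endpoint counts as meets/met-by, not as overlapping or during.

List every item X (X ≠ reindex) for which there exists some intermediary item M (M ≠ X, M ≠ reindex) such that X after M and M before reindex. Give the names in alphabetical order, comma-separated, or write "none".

deploy, planning, snapshot, standup, triage

Target reindex = [t=314, t=355].
Intermediaries M with M before reindex: ingest, lunch, qa_pass, snapshot.
Via ingest — items with X after ingest: planning, standup.
Via lunch — items with X after lunch: deploy, planning, snapshot, standup, triage.
Via qa_pass — items with X after qa_pass: deploy, planning, standup.
Via snapshot — items with X after snapshot: deploy, planning, standup.
Union: deploy, planning, snapshot, standup, triage.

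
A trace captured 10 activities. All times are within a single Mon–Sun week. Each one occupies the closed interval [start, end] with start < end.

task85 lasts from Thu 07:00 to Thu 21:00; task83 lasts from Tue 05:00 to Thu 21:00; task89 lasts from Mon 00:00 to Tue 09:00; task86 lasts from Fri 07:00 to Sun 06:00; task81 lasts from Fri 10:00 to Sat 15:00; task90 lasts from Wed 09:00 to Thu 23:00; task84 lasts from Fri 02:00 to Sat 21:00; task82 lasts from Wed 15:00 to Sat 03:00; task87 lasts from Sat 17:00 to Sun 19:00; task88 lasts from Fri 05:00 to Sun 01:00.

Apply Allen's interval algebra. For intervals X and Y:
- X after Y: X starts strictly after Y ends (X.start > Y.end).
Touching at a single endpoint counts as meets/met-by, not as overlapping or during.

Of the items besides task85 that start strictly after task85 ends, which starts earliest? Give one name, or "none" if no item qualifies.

Target task85 = [Thu 07:00, Thu 21:00].
task81 [Fri 10:00, Sat 15:00] → after → candidate.
task82 [Wed 15:00, Sat 03:00] → contains → excluded.
task83 [Tue 05:00, Thu 21:00] → finished-by → excluded.
task84 [Fri 02:00, Sat 21:00] → after → candidate.
task86 [Fri 07:00, Sun 06:00] → after → candidate.
task87 [Sat 17:00, Sun 19:00] → after → candidate.
task88 [Fri 05:00, Sun 01:00] → after → candidate.
task89 [Mon 00:00, Tue 09:00] → before → excluded.
task90 [Wed 09:00, Thu 23:00] → contains → excluded.
Among candidates, earliest start is Fri 02:00 → task84.

task84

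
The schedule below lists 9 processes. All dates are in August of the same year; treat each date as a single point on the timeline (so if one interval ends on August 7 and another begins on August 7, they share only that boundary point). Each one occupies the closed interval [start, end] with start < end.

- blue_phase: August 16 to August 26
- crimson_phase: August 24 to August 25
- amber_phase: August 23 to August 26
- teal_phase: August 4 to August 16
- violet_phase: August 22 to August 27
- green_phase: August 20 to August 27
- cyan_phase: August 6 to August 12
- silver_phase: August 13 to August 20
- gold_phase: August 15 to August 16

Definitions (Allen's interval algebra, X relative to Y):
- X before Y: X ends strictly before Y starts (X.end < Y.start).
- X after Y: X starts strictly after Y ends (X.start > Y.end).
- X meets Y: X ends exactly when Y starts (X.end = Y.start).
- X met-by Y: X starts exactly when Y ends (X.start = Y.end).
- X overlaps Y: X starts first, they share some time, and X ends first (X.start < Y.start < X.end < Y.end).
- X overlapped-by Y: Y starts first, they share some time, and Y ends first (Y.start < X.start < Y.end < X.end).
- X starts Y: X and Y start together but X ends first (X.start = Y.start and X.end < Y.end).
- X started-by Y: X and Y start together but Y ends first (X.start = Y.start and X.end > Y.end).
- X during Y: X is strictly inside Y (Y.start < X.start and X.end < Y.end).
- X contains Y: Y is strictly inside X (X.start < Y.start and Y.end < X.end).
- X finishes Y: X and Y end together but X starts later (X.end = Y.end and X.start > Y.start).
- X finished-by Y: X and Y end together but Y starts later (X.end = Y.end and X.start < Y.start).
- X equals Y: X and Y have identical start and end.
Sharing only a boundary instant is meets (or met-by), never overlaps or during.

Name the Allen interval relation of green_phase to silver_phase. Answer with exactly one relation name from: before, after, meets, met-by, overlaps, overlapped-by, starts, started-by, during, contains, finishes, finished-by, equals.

met-by

green_phase = [August 20, August 27]; silver_phase = [August 13, August 20].
Compare endpoints: green_phase.start > silver_phase.start, green_phase.start = silver_phase.end, green_phase.end > silver_phase.start, green_phase.end > silver_phase.end.
That pattern is 'met-by'.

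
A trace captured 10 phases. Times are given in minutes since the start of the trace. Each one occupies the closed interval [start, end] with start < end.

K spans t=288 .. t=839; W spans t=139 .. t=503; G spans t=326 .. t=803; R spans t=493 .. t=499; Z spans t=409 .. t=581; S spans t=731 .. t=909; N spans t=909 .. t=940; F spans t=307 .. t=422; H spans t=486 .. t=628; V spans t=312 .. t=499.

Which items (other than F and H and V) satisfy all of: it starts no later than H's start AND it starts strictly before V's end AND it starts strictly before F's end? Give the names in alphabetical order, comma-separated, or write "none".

G, K, W, Z

Conditions: its start is no later than H's start (X.start <= t=486) AND its start is strictly before V's end (X.start < t=499) AND its start is strictly before F's end (X.start < t=422).
G: start t=326 <= t=486? ✓; start t=326 < t=499? ✓; start t=326 < t=422? ✓ → yes.
K: start t=288 <= t=486? ✓; start t=288 < t=499? ✓; start t=288 < t=422? ✓ → yes.
N: start t=909 <= t=486? ✗; start t=909 < t=499? ✗; start t=909 < t=422? ✗ → no.
R: start t=493 <= t=486? ✗; start t=493 < t=499? ✓; start t=493 < t=422? ✗ → no.
S: start t=731 <= t=486? ✗; start t=731 < t=499? ✗; start t=731 < t=422? ✗ → no.
W: start t=139 <= t=486? ✓; start t=139 < t=499? ✓; start t=139 < t=422? ✓ → yes.
Z: start t=409 <= t=486? ✓; start t=409 < t=499? ✓; start t=409 < t=422? ✓ → yes.
Result: G, K, W, Z.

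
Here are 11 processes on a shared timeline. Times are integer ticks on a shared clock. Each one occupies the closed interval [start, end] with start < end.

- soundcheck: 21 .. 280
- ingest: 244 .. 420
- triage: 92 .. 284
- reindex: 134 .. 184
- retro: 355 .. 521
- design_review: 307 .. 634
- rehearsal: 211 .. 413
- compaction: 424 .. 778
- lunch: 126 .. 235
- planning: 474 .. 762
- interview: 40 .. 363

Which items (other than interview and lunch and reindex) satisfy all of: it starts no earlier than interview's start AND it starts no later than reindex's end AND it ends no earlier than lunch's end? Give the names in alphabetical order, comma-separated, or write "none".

triage

Conditions: its start is no earlier than interview's start (X.start >= 40) AND its start is no later than reindex's end (X.start <= 184) AND its end is no earlier than lunch's end (X.end >= 235).
compaction: start 424 >= 40? ✓; start 424 <= 184? ✗; end 778 >= 235? ✓ → no.
design_review: start 307 >= 40? ✓; start 307 <= 184? ✗; end 634 >= 235? ✓ → no.
ingest: start 244 >= 40? ✓; start 244 <= 184? ✗; end 420 >= 235? ✓ → no.
planning: start 474 >= 40? ✓; start 474 <= 184? ✗; end 762 >= 235? ✓ → no.
rehearsal: start 211 >= 40? ✓; start 211 <= 184? ✗; end 413 >= 235? ✓ → no.
retro: start 355 >= 40? ✓; start 355 <= 184? ✗; end 521 >= 235? ✓ → no.
soundcheck: start 21 >= 40? ✗; start 21 <= 184? ✓; end 280 >= 235? ✓ → no.
triage: start 92 >= 40? ✓; start 92 <= 184? ✓; end 284 >= 235? ✓ → yes.
Result: triage.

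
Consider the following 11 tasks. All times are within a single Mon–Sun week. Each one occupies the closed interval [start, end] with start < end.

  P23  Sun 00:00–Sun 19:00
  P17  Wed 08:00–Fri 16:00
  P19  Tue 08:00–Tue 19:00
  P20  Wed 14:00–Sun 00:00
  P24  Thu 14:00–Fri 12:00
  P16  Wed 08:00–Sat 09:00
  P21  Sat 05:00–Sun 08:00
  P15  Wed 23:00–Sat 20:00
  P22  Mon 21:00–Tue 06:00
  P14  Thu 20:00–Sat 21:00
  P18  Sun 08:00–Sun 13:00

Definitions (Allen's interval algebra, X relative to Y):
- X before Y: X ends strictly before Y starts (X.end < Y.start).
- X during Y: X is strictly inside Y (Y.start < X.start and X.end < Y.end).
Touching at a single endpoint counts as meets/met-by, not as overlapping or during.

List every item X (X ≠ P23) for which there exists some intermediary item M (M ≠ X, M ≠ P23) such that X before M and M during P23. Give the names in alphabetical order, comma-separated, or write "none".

Target P23 = [Sun 00:00, Sun 19:00].
Intermediaries M with M during P23: P18.
Via P18 — items with X before P18: P14, P15, P16, P17, P19, P20, P22, P24.
Union: P14, P15, P16, P17, P19, P20, P22, P24.

P14, P15, P16, P17, P19, P20, P22, P24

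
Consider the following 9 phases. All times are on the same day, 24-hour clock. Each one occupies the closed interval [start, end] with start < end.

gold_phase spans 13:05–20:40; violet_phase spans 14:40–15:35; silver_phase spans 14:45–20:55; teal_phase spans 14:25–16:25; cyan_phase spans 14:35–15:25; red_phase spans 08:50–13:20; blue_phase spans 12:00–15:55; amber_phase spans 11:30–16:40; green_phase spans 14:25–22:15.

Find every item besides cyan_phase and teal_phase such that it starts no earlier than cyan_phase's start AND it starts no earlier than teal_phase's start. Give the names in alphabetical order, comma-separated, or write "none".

silver_phase, violet_phase

Conditions: its start is no earlier than cyan_phase's start (X.start >= 14:35) AND its start is no earlier than teal_phase's start (X.start >= 14:25).
amber_phase: start 11:30 >= 14:35? ✗; start 11:30 >= 14:25? ✗ → no.
blue_phase: start 12:00 >= 14:35? ✗; start 12:00 >= 14:25? ✗ → no.
gold_phase: start 13:05 >= 14:35? ✗; start 13:05 >= 14:25? ✗ → no.
green_phase: start 14:25 >= 14:35? ✗; start 14:25 >= 14:25? ✓ → no.
red_phase: start 08:50 >= 14:35? ✗; start 08:50 >= 14:25? ✗ → no.
silver_phase: start 14:45 >= 14:35? ✓; start 14:45 >= 14:25? ✓ → yes.
violet_phase: start 14:40 >= 14:35? ✓; start 14:40 >= 14:25? ✓ → yes.
Result: silver_phase, violet_phase.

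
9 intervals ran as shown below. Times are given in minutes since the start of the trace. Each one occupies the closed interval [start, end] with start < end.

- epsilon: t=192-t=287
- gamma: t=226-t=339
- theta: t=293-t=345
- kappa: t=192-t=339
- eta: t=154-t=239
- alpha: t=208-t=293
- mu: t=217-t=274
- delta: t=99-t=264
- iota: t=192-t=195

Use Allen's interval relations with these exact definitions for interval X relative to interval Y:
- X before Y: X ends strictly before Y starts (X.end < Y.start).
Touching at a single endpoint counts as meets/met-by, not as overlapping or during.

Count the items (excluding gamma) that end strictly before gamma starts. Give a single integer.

Target gamma = [t=226, t=339].
alpha [t=208, t=293] → overlaps → no.
delta [t=99, t=264] → overlaps → no.
epsilon [t=192, t=287] → overlaps → no.
eta [t=154, t=239] → overlaps → no.
iota [t=192, t=195] → before → counts.
kappa [t=192, t=339] → finished-by → no.
mu [t=217, t=274] → overlaps → no.
theta [t=293, t=345] → overlapped-by → no.
Total: 1.

1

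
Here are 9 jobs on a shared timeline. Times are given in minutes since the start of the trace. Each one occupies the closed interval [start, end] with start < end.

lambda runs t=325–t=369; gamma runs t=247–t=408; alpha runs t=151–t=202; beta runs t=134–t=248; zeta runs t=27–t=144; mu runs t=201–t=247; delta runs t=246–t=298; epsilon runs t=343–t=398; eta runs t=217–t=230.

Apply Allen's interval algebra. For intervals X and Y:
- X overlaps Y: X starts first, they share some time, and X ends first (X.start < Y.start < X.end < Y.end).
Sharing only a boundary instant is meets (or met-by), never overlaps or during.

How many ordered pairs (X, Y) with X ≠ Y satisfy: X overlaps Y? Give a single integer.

Checking all 72 ordered pairs for relation 'overlaps'; matching pairs in alphabetical order:
(alpha, mu): alpha overlaps mu ✓
(beta, delta): beta overlaps delta ✓
(beta, gamma): beta overlaps gamma ✓
(delta, gamma): delta overlaps gamma ✓
(lambda, epsilon): lambda overlaps epsilon ✓
(mu, delta): mu overlaps delta ✓
(zeta, beta): zeta overlaps beta ✓
Count: 7.

7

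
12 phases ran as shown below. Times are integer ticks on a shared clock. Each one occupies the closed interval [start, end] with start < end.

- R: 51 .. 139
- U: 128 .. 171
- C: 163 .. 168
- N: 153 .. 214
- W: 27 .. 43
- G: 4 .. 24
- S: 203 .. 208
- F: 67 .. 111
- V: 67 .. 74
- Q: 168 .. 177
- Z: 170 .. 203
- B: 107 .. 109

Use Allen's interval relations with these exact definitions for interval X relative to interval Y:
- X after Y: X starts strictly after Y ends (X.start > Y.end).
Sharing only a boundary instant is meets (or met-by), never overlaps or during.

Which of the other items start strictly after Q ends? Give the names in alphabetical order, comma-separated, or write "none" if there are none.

S

Target Q = [168, 177].
B [107, 109] → before → no.
C [163, 168] → meets → no.
F [67, 111] → before → no.
G [4, 24] → before → no.
N [153, 214] → contains → no.
R [51, 139] → before → no.
S [203, 208] → after → yes.
U [128, 171] → overlaps → no.
V [67, 74] → before → no.
W [27, 43] → before → no.
Z [170, 203] → overlapped-by → no.
Result: S.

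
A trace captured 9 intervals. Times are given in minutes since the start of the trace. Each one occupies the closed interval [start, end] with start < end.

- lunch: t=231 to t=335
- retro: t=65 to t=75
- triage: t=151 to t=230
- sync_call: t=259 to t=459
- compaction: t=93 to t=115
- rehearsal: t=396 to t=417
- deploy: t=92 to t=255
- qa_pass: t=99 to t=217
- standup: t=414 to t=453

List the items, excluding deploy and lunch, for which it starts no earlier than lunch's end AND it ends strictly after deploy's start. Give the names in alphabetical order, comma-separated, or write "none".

Conditions: its start is no earlier than lunch's end (X.start >= t=335) AND its end is strictly after deploy's start (X.end > t=92).
compaction: start t=93 >= t=335? ✗; end t=115 > t=92? ✓ → no.
qa_pass: start t=99 >= t=335? ✗; end t=217 > t=92? ✓ → no.
rehearsal: start t=396 >= t=335? ✓; end t=417 > t=92? ✓ → yes.
retro: start t=65 >= t=335? ✗; end t=75 > t=92? ✗ → no.
standup: start t=414 >= t=335? ✓; end t=453 > t=92? ✓ → yes.
sync_call: start t=259 >= t=335? ✗; end t=459 > t=92? ✓ → no.
triage: start t=151 >= t=335? ✗; end t=230 > t=92? ✓ → no.
Result: rehearsal, standup.

rehearsal, standup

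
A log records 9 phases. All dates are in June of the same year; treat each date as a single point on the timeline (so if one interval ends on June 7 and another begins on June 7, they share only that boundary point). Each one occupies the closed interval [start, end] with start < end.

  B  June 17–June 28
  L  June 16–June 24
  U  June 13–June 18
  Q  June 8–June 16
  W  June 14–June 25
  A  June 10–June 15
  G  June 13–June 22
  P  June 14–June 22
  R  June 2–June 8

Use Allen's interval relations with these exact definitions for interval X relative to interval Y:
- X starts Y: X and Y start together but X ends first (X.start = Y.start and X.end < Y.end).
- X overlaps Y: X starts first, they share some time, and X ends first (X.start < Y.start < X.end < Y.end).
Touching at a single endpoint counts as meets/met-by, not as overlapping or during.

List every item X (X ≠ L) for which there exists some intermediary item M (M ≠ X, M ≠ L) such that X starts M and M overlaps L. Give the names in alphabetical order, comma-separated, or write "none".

U

Target L = [June 16, June 24].
Intermediaries M with M overlaps L: G, P, U.
Via G — items with X starts G: U.
Via P — items with X starts P: none.
Via U — items with X starts U: none.
Union: U.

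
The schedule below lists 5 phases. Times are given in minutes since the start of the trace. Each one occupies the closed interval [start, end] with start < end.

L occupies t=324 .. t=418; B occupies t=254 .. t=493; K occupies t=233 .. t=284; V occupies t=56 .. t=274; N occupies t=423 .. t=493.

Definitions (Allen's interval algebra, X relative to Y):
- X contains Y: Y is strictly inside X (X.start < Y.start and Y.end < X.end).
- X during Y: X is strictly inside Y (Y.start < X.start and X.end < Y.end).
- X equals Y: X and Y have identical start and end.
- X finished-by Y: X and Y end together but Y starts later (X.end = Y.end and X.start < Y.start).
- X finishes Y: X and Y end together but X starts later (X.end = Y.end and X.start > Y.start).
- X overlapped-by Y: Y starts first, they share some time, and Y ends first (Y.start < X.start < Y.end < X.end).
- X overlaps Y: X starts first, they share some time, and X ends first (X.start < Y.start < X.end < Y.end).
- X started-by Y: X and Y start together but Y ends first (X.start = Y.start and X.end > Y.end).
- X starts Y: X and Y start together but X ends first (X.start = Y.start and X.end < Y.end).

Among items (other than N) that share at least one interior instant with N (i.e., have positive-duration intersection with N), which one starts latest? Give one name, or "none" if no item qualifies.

B

Target N = [t=423, t=493].
B [t=254, t=493] → finished-by → candidate.
K [t=233, t=284] → before → excluded.
L [t=324, t=418] → before → excluded.
V [t=56, t=274] → before → excluded.
Among candidates, latest start is t=254 → B.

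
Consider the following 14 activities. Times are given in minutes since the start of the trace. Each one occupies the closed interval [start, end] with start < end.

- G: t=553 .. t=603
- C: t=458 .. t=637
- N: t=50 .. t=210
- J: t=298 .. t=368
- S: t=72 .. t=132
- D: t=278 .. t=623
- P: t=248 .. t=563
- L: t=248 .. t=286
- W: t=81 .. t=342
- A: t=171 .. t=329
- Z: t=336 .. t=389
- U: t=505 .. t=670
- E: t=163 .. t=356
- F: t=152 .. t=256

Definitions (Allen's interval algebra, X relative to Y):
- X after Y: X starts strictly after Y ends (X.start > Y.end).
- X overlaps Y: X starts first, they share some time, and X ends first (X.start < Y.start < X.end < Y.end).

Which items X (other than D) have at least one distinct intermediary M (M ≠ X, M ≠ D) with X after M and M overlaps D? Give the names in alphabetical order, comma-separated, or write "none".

C, G, J, U, Z

Target D = [t=278, t=623].
Intermediaries M with M overlaps D: A, E, L, P, W.
Via A — items with X after A: C, G, U, Z.
Via E — items with X after E: C, G, U.
Via L — items with X after L: C, G, J, U, Z.
Via P — items with X after P: none.
Via W — items with X after W: C, G, U.
Union: C, G, J, U, Z.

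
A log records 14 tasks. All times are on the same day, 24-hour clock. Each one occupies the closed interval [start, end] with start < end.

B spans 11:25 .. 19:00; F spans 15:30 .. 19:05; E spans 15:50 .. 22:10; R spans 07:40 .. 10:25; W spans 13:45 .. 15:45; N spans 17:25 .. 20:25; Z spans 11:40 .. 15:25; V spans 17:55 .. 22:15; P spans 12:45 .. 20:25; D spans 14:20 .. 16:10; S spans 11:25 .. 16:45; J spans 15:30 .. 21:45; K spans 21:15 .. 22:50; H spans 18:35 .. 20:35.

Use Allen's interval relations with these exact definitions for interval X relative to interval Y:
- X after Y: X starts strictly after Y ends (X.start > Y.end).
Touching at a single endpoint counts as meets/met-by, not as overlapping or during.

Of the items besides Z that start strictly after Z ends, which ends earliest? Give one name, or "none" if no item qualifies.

Target Z = [11:40, 15:25].
B [11:25, 19:00] → contains → excluded.
D [14:20, 16:10] → overlapped-by → excluded.
E [15:50, 22:10] → after → candidate.
F [15:30, 19:05] → after → candidate.
H [18:35, 20:35] → after → candidate.
J [15:30, 21:45] → after → candidate.
K [21:15, 22:50] → after → candidate.
N [17:25, 20:25] → after → candidate.
P [12:45, 20:25] → overlapped-by → excluded.
R [07:40, 10:25] → before → excluded.
S [11:25, 16:45] → contains → excluded.
V [17:55, 22:15] → after → candidate.
W [13:45, 15:45] → overlapped-by → excluded.
Among candidates, earliest end is 19:05 → F.

F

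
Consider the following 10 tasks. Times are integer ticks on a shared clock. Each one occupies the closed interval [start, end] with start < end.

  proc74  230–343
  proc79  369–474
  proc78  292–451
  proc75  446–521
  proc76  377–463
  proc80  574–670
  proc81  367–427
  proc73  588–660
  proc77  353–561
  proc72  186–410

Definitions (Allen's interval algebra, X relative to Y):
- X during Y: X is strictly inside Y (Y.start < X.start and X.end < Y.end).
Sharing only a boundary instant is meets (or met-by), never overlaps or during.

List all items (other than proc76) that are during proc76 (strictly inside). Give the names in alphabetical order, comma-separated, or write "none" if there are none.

Target proc76 = [377, 463].
proc72 [186, 410] → overlaps → no.
proc73 [588, 660] → after → no.
proc74 [230, 343] → before → no.
proc75 [446, 521] → overlapped-by → no.
proc77 [353, 561] → contains → no.
proc78 [292, 451] → overlaps → no.
proc79 [369, 474] → contains → no.
proc80 [574, 670] → after → no.
proc81 [367, 427] → overlaps → no.
Result: none.

none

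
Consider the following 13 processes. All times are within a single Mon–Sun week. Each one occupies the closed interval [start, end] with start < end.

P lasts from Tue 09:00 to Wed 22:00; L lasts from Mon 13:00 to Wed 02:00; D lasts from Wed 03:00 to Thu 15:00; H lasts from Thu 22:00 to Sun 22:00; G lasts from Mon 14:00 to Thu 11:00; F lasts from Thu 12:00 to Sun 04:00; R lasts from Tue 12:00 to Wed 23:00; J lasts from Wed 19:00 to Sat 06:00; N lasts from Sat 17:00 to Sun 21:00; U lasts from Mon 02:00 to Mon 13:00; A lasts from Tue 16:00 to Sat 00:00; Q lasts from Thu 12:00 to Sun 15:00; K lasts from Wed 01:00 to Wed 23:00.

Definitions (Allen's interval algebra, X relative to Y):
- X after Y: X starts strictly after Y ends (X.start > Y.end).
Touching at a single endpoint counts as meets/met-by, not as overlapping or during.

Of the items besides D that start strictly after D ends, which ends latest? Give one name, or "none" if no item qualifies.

Target D = [Wed 03:00, Thu 15:00].
A [Tue 16:00, Sat 00:00] → contains → excluded.
F [Thu 12:00, Sun 04:00] → overlapped-by → excluded.
G [Mon 14:00, Thu 11:00] → overlaps → excluded.
H [Thu 22:00, Sun 22:00] → after → candidate.
J [Wed 19:00, Sat 06:00] → overlapped-by → excluded.
K [Wed 01:00, Wed 23:00] → overlaps → excluded.
L [Mon 13:00, Wed 02:00] → before → excluded.
N [Sat 17:00, Sun 21:00] → after → candidate.
P [Tue 09:00, Wed 22:00] → overlaps → excluded.
Q [Thu 12:00, Sun 15:00] → overlapped-by → excluded.
R [Tue 12:00, Wed 23:00] → overlaps → excluded.
U [Mon 02:00, Mon 13:00] → before → excluded.
Among candidates, latest end is Sun 22:00 → H.

H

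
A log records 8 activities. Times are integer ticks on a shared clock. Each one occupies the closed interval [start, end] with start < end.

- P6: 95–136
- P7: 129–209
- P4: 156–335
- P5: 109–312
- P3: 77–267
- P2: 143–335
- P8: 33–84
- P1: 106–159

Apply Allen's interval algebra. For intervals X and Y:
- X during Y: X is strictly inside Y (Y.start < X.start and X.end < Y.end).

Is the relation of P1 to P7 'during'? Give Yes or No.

No

P1 = [106, 159], P7 = [129, 209].
Actual relation of P1 to P7: overlaps.
Asked whether 'during' holds → No.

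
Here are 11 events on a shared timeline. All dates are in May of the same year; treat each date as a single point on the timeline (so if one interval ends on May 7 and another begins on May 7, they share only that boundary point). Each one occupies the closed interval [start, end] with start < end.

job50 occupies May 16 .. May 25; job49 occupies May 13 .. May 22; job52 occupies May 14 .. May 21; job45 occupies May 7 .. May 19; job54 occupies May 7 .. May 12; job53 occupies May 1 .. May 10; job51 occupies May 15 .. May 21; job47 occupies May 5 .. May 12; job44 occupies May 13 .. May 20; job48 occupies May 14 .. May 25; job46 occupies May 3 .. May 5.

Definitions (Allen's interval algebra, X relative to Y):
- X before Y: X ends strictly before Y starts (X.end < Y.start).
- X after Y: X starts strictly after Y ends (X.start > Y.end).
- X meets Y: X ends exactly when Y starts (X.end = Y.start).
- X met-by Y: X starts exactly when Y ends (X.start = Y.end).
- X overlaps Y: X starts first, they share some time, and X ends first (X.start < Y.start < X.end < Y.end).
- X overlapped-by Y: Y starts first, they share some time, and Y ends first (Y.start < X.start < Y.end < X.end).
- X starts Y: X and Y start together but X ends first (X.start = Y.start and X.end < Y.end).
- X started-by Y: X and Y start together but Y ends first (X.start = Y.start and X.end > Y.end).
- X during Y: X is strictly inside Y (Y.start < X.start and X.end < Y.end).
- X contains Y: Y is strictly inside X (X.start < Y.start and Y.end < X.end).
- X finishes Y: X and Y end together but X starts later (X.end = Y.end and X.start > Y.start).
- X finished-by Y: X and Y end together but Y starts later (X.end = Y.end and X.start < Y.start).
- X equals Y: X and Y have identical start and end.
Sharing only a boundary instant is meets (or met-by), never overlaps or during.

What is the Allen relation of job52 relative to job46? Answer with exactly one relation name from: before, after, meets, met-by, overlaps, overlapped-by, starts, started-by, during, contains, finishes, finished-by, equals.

after

job52 = [May 14, May 21]; job46 = [May 3, May 5].
Compare endpoints: job52.start > job46.start, job52.start > job46.end, job52.end > job46.start, job52.end > job46.end.
That pattern is 'after'.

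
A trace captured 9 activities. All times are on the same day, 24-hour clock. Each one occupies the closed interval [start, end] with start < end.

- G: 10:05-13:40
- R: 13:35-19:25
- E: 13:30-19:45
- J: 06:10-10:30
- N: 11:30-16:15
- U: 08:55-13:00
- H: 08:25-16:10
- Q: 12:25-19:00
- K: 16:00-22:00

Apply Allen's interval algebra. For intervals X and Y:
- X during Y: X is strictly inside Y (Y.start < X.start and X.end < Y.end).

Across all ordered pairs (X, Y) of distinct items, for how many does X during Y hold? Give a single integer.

Checking all 72 ordered pairs for relation 'during'; matching pairs in alphabetical order:
(G, H): G during H ✓
(R, E): R during E ✓
(U, H): U during H ✓
Count: 3.

3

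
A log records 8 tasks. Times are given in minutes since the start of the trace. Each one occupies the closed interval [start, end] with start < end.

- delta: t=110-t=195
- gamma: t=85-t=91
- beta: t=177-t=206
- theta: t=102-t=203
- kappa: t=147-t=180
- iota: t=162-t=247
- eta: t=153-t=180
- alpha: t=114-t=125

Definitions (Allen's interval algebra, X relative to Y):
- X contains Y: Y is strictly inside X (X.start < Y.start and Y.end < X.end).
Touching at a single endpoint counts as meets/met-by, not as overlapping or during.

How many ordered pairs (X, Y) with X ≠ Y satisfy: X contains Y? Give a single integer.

8

Checking all 56 ordered pairs for relation 'contains'; matching pairs in alphabetical order:
(delta, alpha): delta contains alpha ✓
(delta, eta): delta contains eta ✓
(delta, kappa): delta contains kappa ✓
(iota, beta): iota contains beta ✓
(theta, alpha): theta contains alpha ✓
(theta, delta): theta contains delta ✓
(theta, eta): theta contains eta ✓
(theta, kappa): theta contains kappa ✓
Count: 8.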